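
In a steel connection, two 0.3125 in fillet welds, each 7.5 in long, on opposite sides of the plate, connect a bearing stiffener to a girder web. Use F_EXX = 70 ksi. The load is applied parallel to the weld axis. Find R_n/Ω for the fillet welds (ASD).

R_n/Ω ≈ 69.6 kips

Effective throat t_e = 0.707 × 0.3125 = 0.2209 in.
Total length L = 15 in; A_we = 0.2209 × 15 = 3.314 in².
F_nw = 0.6 F_EXX = 0.6 × 70 = 42 ksi.
R_n = 42 × 3.314 = 139.2 kips; R_n/Ω = 139.2/2.0 = 69.6 kips.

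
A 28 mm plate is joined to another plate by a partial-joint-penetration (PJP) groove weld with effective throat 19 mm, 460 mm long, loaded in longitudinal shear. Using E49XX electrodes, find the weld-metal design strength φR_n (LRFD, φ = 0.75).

E49XX → F_EXX = 490 MPa.
Effective throat (given) t_e = 19 mm.
A_we = 19 × 460 = 8740 mm².
F_nw = 0.6 F_EXX = 294 MPa.
φR_n = 0.75 × 294 × 8740 × 10⁻³ = 1927 kN.

φR_n ≈ 1930 kN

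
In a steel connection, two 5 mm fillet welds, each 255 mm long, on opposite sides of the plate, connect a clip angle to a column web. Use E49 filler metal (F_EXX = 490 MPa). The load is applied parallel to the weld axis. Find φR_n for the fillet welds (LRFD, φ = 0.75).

φR_n ≈ 398 kN

Effective throat t_e = 0.707 × 5 = 3.535 mm.
Total length L = 510 mm; A_we = 3.535 × 510 = 1803 mm².
F_nw = 0.6 F_EXX = 0.6 × 490 = 294 MPa.
φR_n = 0.75 × 294 × 1803 × 10⁻³ = 397.5 kN.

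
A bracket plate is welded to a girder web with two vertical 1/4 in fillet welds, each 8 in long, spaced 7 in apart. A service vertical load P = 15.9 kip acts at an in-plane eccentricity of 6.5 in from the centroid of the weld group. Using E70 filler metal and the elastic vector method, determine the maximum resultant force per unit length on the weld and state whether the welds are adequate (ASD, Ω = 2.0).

f_max ≈ 2.71 kip/in; adequate

E70XX → F_EXX = 70 ksi.
Total weld length L_w = 16 in. Treat welds as unit-width lines.
Polar moment about centroid: J = 2[d³/12 + d(b/2)²] = 2[8³/12 + 8×3.5²] = 281.3 in³.
Direct shear f_v = P/L_w = 15.9 / 16 = 0.9938 kip/in (vertical).
Torsion M = P·e = 15.9 × 6.5 = 103.35 kip·in.
Critical point at (x, y) = (3.5, 4) from centroid. f_tx = M·y/J = 1.469 kip/in; f_ty = M·x/J = 1.286 kip/in.
Resultant f_max = √[f_tx² + (f_v + f_ty)²] = √[1.469² + (0.9938 + 1.286)²] = 2.712 kip/in.
Capacity per unit length: r_n/Ω = (1/2.0) × 0.6 × 70 × (0.707 × 0.25) = 3.712 kip/in.
2.712 ≤ 3.712 → adequate.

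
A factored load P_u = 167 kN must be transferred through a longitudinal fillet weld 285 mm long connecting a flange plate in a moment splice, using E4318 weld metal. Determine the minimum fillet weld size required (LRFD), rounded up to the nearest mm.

w = 5 mm

E43XX → F_EXX = 430 MPa.
Total weld length L = 285 mm.
Required throat t_e = P_u / (φ × 0.6 F_EXX × L) = 167 / (0.75 × 0.6 × 430 × 285 × 10⁻³) = 3.028 mm.
Required leg w = t_e / 0.707 = 4.283 mm → use 5 mm.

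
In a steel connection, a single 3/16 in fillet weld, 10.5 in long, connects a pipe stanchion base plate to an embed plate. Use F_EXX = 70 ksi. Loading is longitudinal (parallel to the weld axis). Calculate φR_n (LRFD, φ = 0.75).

Effective throat t_e = 0.707 × 0.1875 = 0.1326 in.
Total length L = 10.5 in; A_we = 0.1326 × 10.5 = 1.392 in².
F_nw = 0.6 F_EXX = 0.6 × 70 = 42 ksi.
φR_n = 0.75 × 42 × 1.392 = 43.85 kips.

φR_n ≈ 43.8 kips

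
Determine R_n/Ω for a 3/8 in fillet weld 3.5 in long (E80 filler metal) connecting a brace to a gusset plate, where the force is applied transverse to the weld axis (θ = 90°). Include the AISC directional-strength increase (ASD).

R_n/Ω ≈ 33.4 kips

E80XX → F_EXX = 80 ksi.
t_e = 0.707 × 0.375 = 0.2651 in; A_we = 0.2651 × 3.5 = 0.9279 in².
Directional factor: 1.0 + 0.5 sin^1.5(90°) = 1.5.
F_nw = 0.6 × 80 × 1.5 = 72 ksi.
R_n/Ω = (72 × 0.9279) / 2.0 = 33.41 kips.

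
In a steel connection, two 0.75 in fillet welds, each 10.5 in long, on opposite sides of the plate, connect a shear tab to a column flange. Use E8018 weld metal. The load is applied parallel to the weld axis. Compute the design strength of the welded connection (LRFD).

E80XX → F_EXX = 80 ksi.
Effective throat t_e = 0.707 × 0.75 = 0.5302 in.
Total length L = 21 in; A_we = 0.5302 × 21 = 11.14 in².
F_nw = 0.6 F_EXX = 0.6 × 80 = 48 ksi.
φR_n = 0.75 × 48 × 11.14 = 400.9 kips.

φR_n ≈ 401 kips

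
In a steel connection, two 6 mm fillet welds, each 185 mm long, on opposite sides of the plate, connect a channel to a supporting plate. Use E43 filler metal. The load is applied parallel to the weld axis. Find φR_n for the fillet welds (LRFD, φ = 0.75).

φR_n ≈ 304 kN

E43XX → F_EXX = 430 MPa.
Effective throat t_e = 0.707 × 6 = 4.242 mm.
Total length L = 370 mm; A_we = 4.242 × 370 = 1570 mm².
F_nw = 0.6 F_EXX = 0.6 × 430 = 258 MPa.
φR_n = 0.75 × 258 × 1570 × 10⁻³ = 303.7 kN.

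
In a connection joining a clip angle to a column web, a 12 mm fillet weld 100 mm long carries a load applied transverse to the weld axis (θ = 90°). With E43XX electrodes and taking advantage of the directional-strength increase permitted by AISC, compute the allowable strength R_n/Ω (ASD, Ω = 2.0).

R_n/Ω ≈ 164 kN

E43XX → F_EXX = 430 MPa.
t_e = 0.707 × 12 = 8.484 mm; A_we = 8.484 × 100 = 848.4 mm².
Directional factor: 1.0 + 0.5 sin^1.5(90°) = 1.5.
F_nw = 0.6 × 430 × 1.5 = 387 MPa.
R_n/Ω = (387 × 848.4) / 2.0 × 10⁻³ = 164.2 kN.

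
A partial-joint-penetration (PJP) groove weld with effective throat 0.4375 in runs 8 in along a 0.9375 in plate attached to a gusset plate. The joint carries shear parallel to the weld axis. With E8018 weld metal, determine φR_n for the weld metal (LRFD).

φR_n ≈ 126 kips

E80XX → F_EXX = 80 ksi.
Effective throat (given) t_e = 0.4375 in.
A_we = 0.4375 × 8 = 3.5 in².
F_nw = 0.6 F_EXX = 48 ksi.
φR_n = 0.75 × 48 × 3.5 = 126 kips.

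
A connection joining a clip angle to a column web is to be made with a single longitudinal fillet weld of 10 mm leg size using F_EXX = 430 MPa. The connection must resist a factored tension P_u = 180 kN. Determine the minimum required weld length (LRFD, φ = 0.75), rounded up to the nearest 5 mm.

Throat t_e = 0.707 × 10 = 7.07 mm.
φr_n = 0.75 × 0.6 × 430 × 7.07 × 10⁻³ = 1.368 kN/mm.
L_req = P_u / φr_n = 180 / 1.368 = 131.6 mm total.
Round up → use L = 135 mm.

L = 135 mm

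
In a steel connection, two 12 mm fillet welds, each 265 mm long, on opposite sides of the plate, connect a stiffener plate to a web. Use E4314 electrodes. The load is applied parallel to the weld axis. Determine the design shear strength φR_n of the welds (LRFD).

E43XX → F_EXX = 430 MPa.
Effective throat t_e = 0.707 × 12 = 8.484 mm.
Total length L = 530 mm; A_we = 8.484 × 530 = 4497 mm².
F_nw = 0.6 F_EXX = 0.6 × 430 = 258 MPa.
φR_n = 0.75 × 258 × 4497 × 10⁻³ = 870.1 kN.

φR_n ≈ 870 kN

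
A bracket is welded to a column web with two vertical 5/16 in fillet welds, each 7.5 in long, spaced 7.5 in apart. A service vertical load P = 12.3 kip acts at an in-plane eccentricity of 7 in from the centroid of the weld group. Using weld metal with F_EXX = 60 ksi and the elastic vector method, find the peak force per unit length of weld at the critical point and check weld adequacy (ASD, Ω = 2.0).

f_max ≈ 2.28 kip/in; adequate

Total weld length L_w = 15 in. Treat welds as unit-width lines.
Polar moment about centroid: J = 2[d³/12 + d(b/2)²] = 2[7.5³/12 + 7.5×3.75²] = 281.2 in³.
Direct shear f_v = P/L_w = 12.3 / 15 = 0.82 kip/in (vertical).
Torsion M = P·e = 12.3 × 7 = 86.1 kip·in.
Critical point at (x, y) = (3.75, 3.75) from centroid. f_tx = M·y/J = 1.148 kip/in; f_ty = M·x/J = 1.148 kip/in.
Resultant f_max = √[f_tx² + (f_v + f_ty)²] = √[1.148² + (0.82 + 1.148)²] = 2.278 kip/in.
Capacity per unit length: r_n/Ω = (1/2.0) × 0.6 × 60 × (0.707 × 0.3125) = 3.977 kip/in.
2.278 ≤ 3.977 → adequate.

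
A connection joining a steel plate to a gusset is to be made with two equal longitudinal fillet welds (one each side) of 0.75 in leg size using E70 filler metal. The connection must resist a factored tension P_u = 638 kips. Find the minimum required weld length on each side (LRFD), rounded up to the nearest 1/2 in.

L = 19.5 in on each side

E70XX → F_EXX = 70 ksi.
Throat t_e = 0.707 × 0.75 = 0.5302 in.
φr_n = 0.75 × 0.6 × 70 × 0.5302 = 16.7 kips/in.
L_req = P_u / φr_n = 638 / 16.7 = 38.2 in total.
Per side: 38.2 / 2 = 19.1 in.
Round up → use L = 19.5 in on each side.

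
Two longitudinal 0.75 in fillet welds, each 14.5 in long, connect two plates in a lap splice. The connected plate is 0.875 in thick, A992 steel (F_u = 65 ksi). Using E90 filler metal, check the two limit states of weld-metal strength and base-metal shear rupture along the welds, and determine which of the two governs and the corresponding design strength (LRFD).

φR_n ≈ 623 kips (weld metal governs)

E90XX → F_EXX = 90 ksi.
t_e = 0.707 × 0.75 = 0.5302 in; L = 29 in.
Weld metal: φR_n = 0.75 × 0.6 × 90 × 0.5302 × 29 = 622.8 kips.
Base metal (shear rupture): φR_n = 0.75 × 0.6 × 65 × 0.875 × 29 = 742.2 kips.
Governing: weld metal.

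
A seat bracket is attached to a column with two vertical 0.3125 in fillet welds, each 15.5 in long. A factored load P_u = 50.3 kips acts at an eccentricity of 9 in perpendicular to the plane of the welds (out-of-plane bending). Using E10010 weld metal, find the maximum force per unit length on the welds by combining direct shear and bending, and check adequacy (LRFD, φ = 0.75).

E100XX → F_EXX = 100 ksi.
L_w = 2 × 15.5 = 31 in; section modulus (unit throat) S = 2 × L²/6 = 80.08 in².
Direct shear f_v = P/L_w = 50.3/31 = 1.623 kip/in.
Moment M = P × e = 50.3 × 9 = 452.7 kip·in; bending f_b = M/S = 5.653 kip/in.
f_max = √(f_v² + f_b²) = √(1.623² + 5.653²) = 5.881 kip/in.
φr_n = 0.75 × 0.6 × 100 × (0.707 × 0.3125) = 9.942 kip/in → adequate.

f_max ≈ 5.88 kip/in; adequate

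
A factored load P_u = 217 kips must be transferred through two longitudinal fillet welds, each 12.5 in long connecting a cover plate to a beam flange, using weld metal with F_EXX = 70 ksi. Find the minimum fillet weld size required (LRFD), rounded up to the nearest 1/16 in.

Total weld length L = 25 in.
Required throat t_e = P_u / (φ × 0.6 F_EXX × L) = 217 / (0.75 × 0.6 × 70 × 25) = 0.2756 in.
Required leg w = t_e / 0.707 = 0.3898 in → use 7/16 in.

w = 7/16 in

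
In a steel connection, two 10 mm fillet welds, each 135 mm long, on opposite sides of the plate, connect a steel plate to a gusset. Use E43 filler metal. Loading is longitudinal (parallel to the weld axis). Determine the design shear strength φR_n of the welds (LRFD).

φR_n ≈ 369 kN

E43XX → F_EXX = 430 MPa.
Effective throat t_e = 0.707 × 10 = 7.07 mm.
Total length L = 270 mm; A_we = 7.07 × 270 = 1909 mm².
F_nw = 0.6 F_EXX = 0.6 × 430 = 258 MPa.
φR_n = 0.75 × 258 × 1909 × 10⁻³ = 369.4 kN.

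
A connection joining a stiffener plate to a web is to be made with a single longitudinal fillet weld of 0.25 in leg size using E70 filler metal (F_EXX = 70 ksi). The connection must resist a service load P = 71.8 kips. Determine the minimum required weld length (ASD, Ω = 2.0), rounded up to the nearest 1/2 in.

Throat t_e = 0.707 × 0.25 = 0.1767 in.
r_n/Ω = (0.6 × 70 × 0.1767) / 2.0 = 3.712 kip/in.
L_req = P / (r_n/Ω) = 71.8 / 3.712 = 19.34 in total.
Round up → use L = 19.5 in.

L = 19.5 in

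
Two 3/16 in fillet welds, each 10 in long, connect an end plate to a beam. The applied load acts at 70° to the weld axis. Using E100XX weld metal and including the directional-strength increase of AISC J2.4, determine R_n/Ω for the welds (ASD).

R_n/Ω ≈ 116 kips

E100XX → F_EXX = 100 ksi.
t_e = 0.707 × 0.1875 = 0.1326 in; A_we = 0.1326 × 20 = 2.651 in².
Directional factor: 1.0 + 0.5 sin^1.5(70°) = 1.455.
F_nw = 0.6 × 100 × 1.455 = 87.33 ksi.
R_n/Ω = (87.33 × 2.651) / 2.0 = 115.8 kips.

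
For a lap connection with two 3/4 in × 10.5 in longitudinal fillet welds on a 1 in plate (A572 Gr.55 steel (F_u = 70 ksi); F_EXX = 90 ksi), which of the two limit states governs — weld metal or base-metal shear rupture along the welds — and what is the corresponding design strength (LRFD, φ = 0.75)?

φR_n ≈ 451 kip (weld metal governs)

t_e = 0.707 × 0.75 = 0.5302 in; L = 21 in.
Weld metal: φR_n = 0.75 × 0.6 × 90 × 0.5302 × 21 = 451 kip.
Base metal (shear rupture): φR_n = 0.75 × 0.6 × 70 × 1 × 21 = 661.5 kip.
Governing: weld metal.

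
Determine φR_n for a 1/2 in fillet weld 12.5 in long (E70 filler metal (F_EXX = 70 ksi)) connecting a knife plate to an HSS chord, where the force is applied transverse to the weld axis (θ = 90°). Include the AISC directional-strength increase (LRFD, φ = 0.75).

φR_n ≈ 209 kip

t_e = 0.707 × 0.5 = 0.3535 in; A_we = 0.3535 × 12.5 = 4.419 in².
Directional factor: 1.0 + 0.5 sin^1.5(90°) = 1.5.
F_nw = 0.6 × 70 × 1.5 = 63 ksi.
φR_n = 0.75 × 63 × 4.419 = 208.8 kip.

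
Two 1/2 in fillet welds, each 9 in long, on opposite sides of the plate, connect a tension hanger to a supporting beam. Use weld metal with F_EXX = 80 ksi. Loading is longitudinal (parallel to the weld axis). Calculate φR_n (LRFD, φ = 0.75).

φR_n ≈ 229 kips

Effective throat t_e = 0.707 × 0.5 = 0.3535 in.
Total length L = 18 in; A_we = 0.3535 × 18 = 6.363 in².
F_nw = 0.6 F_EXX = 0.6 × 80 = 48 ksi.
φR_n = 0.75 × 48 × 6.363 = 229.1 kips.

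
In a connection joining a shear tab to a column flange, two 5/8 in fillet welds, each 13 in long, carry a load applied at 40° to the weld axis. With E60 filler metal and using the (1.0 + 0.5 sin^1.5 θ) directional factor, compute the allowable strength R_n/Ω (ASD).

E60XX → F_EXX = 60 ksi.
t_e = 0.707 × 0.625 = 0.4419 in; A_we = 0.4419 × 26 = 11.49 in².
Directional factor: 1.0 + 0.5 sin^1.5(40°) = 1.258.
F_nw = 0.6 × 60 × 1.258 = 45.28 ksi.
R_n/Ω = (45.28 × 11.49) / 2.0 = 260.1 kip.

R_n/Ω ≈ 260 kip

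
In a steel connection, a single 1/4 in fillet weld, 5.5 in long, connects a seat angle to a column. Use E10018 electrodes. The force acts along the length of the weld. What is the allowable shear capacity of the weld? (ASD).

R_n/Ω ≈ 29.2 kips

E100XX → F_EXX = 100 ksi.
Effective throat t_e = 0.707 × 0.25 = 0.1767 in.
Total length L = 5.5 in; A_we = 0.1767 × 5.5 = 0.9721 in².
F_nw = 0.6 F_EXX = 0.6 × 100 = 60 ksi.
R_n = 60 × 0.9721 = 58.33 kips; R_n/Ω = 58.33/2.0 = 29.16 kips.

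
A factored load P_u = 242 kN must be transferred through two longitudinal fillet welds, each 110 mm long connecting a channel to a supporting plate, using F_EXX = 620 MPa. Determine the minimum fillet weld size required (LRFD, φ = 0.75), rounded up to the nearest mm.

w = 6 mm

Total weld length L = 220 mm.
Required throat t_e = P_u / (φ × 0.6 F_EXX × L) = 242 / (0.75 × 0.6 × 620 × 220 × 10⁻³) = 3.943 mm.
Required leg w = t_e / 0.707 = 5.577 mm → use 6 mm.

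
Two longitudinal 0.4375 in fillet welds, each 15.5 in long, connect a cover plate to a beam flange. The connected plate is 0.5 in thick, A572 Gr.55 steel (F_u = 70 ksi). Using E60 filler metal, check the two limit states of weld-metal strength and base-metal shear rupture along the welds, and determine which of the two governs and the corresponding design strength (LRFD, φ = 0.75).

φR_n ≈ 259 kips (weld metal governs)

E60XX → F_EXX = 60 ksi.
t_e = 0.707 × 0.4375 = 0.3093 in; L = 31 in.
Weld metal: φR_n = 0.75 × 0.6 × 60 × 0.3093 × 31 = 258.9 kips.
Base metal (shear rupture): φR_n = 0.75 × 0.6 × 70 × 0.5 × 31 = 488.2 kips.
Governing: weld metal.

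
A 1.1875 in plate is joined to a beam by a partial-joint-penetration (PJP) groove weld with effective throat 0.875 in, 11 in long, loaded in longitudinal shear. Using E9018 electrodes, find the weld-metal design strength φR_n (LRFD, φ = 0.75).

φR_n ≈ 390 kips

E90XX → F_EXX = 90 ksi.
Effective throat (given) t_e = 0.875 in.
A_we = 0.875 × 11 = 9.625 in².
F_nw = 0.6 F_EXX = 54 ksi.
φR_n = 0.75 × 54 × 9.625 = 389.8 kips.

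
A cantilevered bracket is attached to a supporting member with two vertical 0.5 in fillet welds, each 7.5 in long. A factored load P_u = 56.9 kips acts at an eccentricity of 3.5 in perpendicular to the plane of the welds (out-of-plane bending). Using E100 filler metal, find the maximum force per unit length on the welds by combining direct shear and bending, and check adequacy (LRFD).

E100XX → F_EXX = 100 ksi.
L_w = 2 × 7.5 = 15 in; section modulus (unit throat) S = 2 × L²/6 = 18.75 in².
Direct shear f_v = P/L_w = 56.9/15 = 3.793 kip/in.
Moment M = P × e = 56.9 × 3.5 = 199.15 kip·in; bending f_b = M/S = 10.62 kip/in.
f_max = √(f_v² + f_b²) = √(3.793² + 10.62²) = 11.28 kip/in.
φr_n = 0.75 × 0.6 × 100 × (0.707 × 0.5) = 15.91 kip/in → adequate.

f_max ≈ 11.3 kip/in; adequate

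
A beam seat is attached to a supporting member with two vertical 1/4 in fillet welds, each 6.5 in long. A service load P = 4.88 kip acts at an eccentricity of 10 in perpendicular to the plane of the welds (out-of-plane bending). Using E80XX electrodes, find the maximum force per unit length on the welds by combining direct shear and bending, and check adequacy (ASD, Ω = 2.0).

E80XX → F_EXX = 80 ksi.
L_w = 2 × 6.5 = 13 in; section modulus (unit throat) S = 2 × L²/6 = 14.08 in².
Direct shear f_v = P/L_w = 4.88/13 = 0.3754 kip/in.
Moment M = P × e = 4.88 × 10 = 48.8 kip·in; bending f_b = M/S = 3.465 kip/in.
f_max = √(f_v² + f_b²) = √(0.3754² + 3.465²) = 3.485 kip/in.
r_n/Ω = (1/2.0) × 0.6 × 80 × (0.707 × 0.25) = 4.242 kip/in → adequate.

f_max ≈ 3.49 kip/in; adequate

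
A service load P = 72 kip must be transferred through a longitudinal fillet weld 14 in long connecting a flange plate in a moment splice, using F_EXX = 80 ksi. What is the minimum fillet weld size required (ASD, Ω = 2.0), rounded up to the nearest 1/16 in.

Total weld length L = 14 in.
Required throat t_e = P × Ω / (0.6 F_EXX × L) = 72 × 2.0 / (0.6 × 80 × 14) = 0.2143 in.
Required leg w = t_e / 0.707 = 0.3031 in → use 5/16 in.

w = 5/16 in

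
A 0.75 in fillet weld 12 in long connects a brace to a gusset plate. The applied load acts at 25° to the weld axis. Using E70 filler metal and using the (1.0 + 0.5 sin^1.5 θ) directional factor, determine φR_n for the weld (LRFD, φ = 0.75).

φR_n ≈ 228 kips

E70XX → F_EXX = 70 ksi.
t_e = 0.707 × 0.75 = 0.5302 in; A_we = 0.5302 × 12 = 6.363 in².
Directional factor: 1.0 + 0.5 sin^1.5(25°) = 1.137.
F_nw = 0.6 × 70 × 1.137 = 47.77 ksi.
φR_n = 0.75 × 47.77 × 6.363 = 228 kips.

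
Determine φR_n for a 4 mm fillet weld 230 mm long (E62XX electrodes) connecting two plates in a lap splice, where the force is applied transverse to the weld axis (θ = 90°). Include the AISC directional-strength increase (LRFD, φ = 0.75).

E62XX → F_EXX = 620 MPa.
t_e = 0.707 × 4 = 2.828 mm; A_we = 2.828 × 230 = 650.4 mm².
Directional factor: 1.0 + 0.5 sin^1.5(90°) = 1.5.
F_nw = 0.6 × 620 × 1.5 = 558 MPa.
φR_n = 0.75 × 558 × 650.4 × 10⁻³ = 272.2 kN.

φR_n ≈ 272 kN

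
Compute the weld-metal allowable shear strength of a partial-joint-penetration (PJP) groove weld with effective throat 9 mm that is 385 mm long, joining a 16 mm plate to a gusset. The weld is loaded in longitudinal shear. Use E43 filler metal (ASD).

R_n/Ω ≈ 447 kN

E43XX → F_EXX = 430 MPa.
Effective throat (given) t_e = 9 mm.
A_we = 9 × 385 = 3465 mm².
F_nw = 0.6 F_EXX = 258 MPa.
R_n/Ω = (258 × 3465) / 2.0 × 10⁻³ = 447 kN.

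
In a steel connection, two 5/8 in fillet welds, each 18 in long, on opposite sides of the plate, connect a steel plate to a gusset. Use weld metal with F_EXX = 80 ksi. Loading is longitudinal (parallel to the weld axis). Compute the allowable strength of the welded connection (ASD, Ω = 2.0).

Effective throat t_e = 0.707 × 0.625 = 0.4419 in.
Total length L = 36 in; A_we = 0.4419 × 36 = 15.91 in².
F_nw = 0.6 F_EXX = 0.6 × 80 = 48 ksi.
R_n = 48 × 15.91 = 763.6 kips; R_n/Ω = 763.6/2.0 = 381.8 kips.

R_n/Ω ≈ 382 kips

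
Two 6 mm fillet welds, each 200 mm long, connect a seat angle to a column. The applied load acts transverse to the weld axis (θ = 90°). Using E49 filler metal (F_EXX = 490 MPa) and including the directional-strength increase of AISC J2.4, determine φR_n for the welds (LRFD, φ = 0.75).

t_e = 0.707 × 6 = 4.242 mm; A_we = 4.242 × 400 = 1697 mm².
Directional factor: 1.0 + 0.5 sin^1.5(90°) = 1.5.
F_nw = 0.6 × 490 × 1.5 = 441 MPa.
φR_n = 0.75 × 441 × 1697 × 10⁻³ = 561.2 kN.

φR_n ≈ 561 kN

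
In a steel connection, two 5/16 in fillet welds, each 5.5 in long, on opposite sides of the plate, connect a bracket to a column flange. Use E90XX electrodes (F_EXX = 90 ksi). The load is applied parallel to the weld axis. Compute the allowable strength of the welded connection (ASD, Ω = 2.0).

Effective throat t_e = 0.707 × 0.3125 = 0.2209 in.
Total length L = 11 in; A_we = 0.2209 × 11 = 2.43 in².
F_nw = 0.6 F_EXX = 0.6 × 90 = 54 ksi.
R_n = 54 × 2.43 = 131.2 kip; R_n/Ω = 131.2/2.0 = 65.62 kip.

R_n/Ω ≈ 65.6 kip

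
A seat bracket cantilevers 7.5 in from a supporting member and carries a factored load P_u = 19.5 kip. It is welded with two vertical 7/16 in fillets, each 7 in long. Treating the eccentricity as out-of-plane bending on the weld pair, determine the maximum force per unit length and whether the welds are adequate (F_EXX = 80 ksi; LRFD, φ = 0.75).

L_w = 2 × 7 = 14 in; section modulus (unit throat) S = 2 × L²/6 = 16.33 in².
Direct shear f_v = P/L_w = 19.5/14 = 1.393 kip/in.
Moment M = P × e = 19.5 × 7.5 = 146.25 kip·in; bending f_b = M/S = 8.954 kip/in.
f_max = √(f_v² + f_b²) = √(1.393² + 8.954²) = 9.062 kip/in.
φr_n = 0.75 × 0.6 × 80 × (0.707 × 0.4375) = 11.14 kip/in → adequate.

f_max ≈ 9.06 kip/in; adequate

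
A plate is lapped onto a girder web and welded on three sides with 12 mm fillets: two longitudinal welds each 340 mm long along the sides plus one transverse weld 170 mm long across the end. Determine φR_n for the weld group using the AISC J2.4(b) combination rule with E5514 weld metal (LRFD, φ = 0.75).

E55XX → F_EXX = 550 MPa.
t_e = 0.707 × 12 = 8.484 mm.
R_nwl = 0.6 × 550 × 8.484 × 680 × 10⁻³ = 1904 kN (longitudinal, 2 welds).
R_nwt = 0.6 × 550 × 8.484 × 170 × 10⁻³ = 476 kN (transverse, base value).
(i) R_nwl + R_nwt = 2380 kN; (ii) 0.85 R_nwl + 1.5 R_nwt = 2332 kN.
R_n = max = 2380 kN [governs: (i)]; φR_n = 1785 kN.

φR_n ≈ 1780 kN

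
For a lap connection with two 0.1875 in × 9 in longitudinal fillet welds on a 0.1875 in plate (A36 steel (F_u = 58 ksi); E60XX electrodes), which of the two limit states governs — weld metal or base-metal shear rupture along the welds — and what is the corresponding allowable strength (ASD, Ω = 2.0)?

R_n/Ω ≈ 43 kip (weld metal governs)

E60XX → F_EXX = 60 ksi.
t_e = 0.707 × 0.1875 = 0.1326 in; L = 18 in.
Weld metal: R_n/Ω = (1/2.0) × 0.6 × 60 × 0.1326 × 18 = 42.95 kip.
Base metal (shear rupture): R_n/Ω = (1/2.0) × 0.6 × 58 × 0.1875 × 18 = 58.72 kip.
Governing: weld metal.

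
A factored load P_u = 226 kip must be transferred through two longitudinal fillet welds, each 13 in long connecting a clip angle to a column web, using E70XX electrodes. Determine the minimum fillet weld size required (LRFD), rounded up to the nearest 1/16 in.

w = 7/16 in

E70XX → F_EXX = 70 ksi.
Total weld length L = 26 in.
Required throat t_e = P_u / (φ × 0.6 F_EXX × L) = 226 / (0.75 × 0.6 × 70 × 26) = 0.2759 in.
Required leg w = t_e / 0.707 = 0.3903 in → use 7/16 in.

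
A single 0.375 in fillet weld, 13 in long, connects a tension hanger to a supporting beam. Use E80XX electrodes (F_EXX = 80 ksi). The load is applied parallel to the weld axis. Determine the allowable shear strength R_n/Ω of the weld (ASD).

R_n/Ω ≈ 82.7 kip

Effective throat t_e = 0.707 × 0.375 = 0.2651 in.
Total length L = 13 in; A_we = 0.2651 × 13 = 3.447 in².
F_nw = 0.6 F_EXX = 0.6 × 80 = 48 ksi.
R_n = 48 × 3.447 = 165.4 kip; R_n/Ω = 165.4/2.0 = 82.72 kip.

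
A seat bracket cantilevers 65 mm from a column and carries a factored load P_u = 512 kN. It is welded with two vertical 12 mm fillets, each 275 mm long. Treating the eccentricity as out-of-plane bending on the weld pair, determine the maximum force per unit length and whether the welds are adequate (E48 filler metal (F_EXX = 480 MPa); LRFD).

L_w = 2 × 275 = 550 mm; section modulus (unit throat) S = 2 × L²/6 = 25210 mm².
Direct shear f_v = P/L_w = 512×10³/550 = 930.9 N/mm.
Moment M = P × e = 512×10³ × 65 = 33280000 N·mm; bending f_b = M/S = 1320 N/mm.
f_max = √(f_v² + f_b²) = √(930.9² + 1320²) = 1615 N/mm.
φr_n = 0.75 × 0.6 × 480 × (0.707 × 12) = 1833 N/mm → adequate.

f_max ≈ 1620 N/mm; adequate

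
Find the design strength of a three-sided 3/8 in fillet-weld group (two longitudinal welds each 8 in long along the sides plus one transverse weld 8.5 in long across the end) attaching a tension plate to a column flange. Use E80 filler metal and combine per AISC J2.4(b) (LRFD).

E80XX → F_EXX = 80 ksi.
t_e = 0.707 × 0.375 = 0.2651 in.
R_nwl = 0.6 × 80 × 0.2651 × 16 = 203.6 kips (longitudinal, 2 welds).
R_nwt = 0.6 × 80 × 0.2651 × 8.5 = 108.2 kips (transverse, base value).
(i) R_nwl + R_nwt = 311.8 kips; (ii) 0.85 R_nwl + 1.5 R_nwt = 335.3 kips.
R_n = max = 335.3 kips [governs: (ii)]; φR_n = 251.5 kips.

φR_n ≈ 251 kips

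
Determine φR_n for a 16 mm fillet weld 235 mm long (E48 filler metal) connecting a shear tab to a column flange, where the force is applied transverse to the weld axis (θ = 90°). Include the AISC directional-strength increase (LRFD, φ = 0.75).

φR_n ≈ 861 kN

E48XX → F_EXX = 480 MPa.
t_e = 0.707 × 16 = 11.31 mm; A_we = 11.31 × 235 = 2658 mm².
Directional factor: 1.0 + 0.5 sin^1.5(90°) = 1.5.
F_nw = 0.6 × 480 × 1.5 = 432 MPa.
φR_n = 0.75 × 432 × 2658 × 10⁻³ = 861.3 kN.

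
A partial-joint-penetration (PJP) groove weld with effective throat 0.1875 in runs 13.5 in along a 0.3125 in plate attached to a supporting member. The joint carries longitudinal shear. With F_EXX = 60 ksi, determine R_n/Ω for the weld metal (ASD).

Effective throat (given) t_e = 0.1875 in.
A_we = 0.1875 × 13.5 = 2.531 in².
F_nw = 0.6 F_EXX = 36 ksi.
R_n/Ω = (36 × 2.531) / 2.0 = 45.56 kip.

R_n/Ω ≈ 45.6 kip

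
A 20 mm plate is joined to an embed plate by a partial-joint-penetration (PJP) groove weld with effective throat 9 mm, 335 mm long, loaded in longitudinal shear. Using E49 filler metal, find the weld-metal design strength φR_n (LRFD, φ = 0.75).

φR_n ≈ 665 kN

E49XX → F_EXX = 490 MPa.
Effective throat (given) t_e = 9 mm.
A_we = 9 × 335 = 3015 mm².
F_nw = 0.6 F_EXX = 294 MPa.
φR_n = 0.75 × 294 × 3015 × 10⁻³ = 664.8 kN.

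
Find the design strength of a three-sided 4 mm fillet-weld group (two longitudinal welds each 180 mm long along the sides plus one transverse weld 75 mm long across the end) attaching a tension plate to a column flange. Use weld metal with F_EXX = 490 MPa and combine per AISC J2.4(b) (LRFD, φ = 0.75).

t_e = 0.707 × 4 = 2.828 mm.
R_nwl = 0.6 × 490 × 2.828 × 360 × 10⁻³ = 299.3 kN (longitudinal, 2 welds).
R_nwt = 0.6 × 490 × 2.828 × 75 × 10⁻³ = 62.36 kN (transverse, base value).
(i) R_nwl + R_nwt = 361.7 kN; (ii) 0.85 R_nwl + 1.5 R_nwt = 348 kN.
R_n = max = 361.7 kN [governs: (i)]; φR_n = 271.3 kN.

φR_n ≈ 271 kN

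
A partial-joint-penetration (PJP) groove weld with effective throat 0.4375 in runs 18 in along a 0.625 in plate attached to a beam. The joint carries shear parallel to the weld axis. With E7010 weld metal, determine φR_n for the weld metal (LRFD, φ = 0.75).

E70XX → F_EXX = 70 ksi.
Effective throat (given) t_e = 0.4375 in.
A_we = 0.4375 × 18 = 7.875 in².
F_nw = 0.6 F_EXX = 42 ksi.
φR_n = 0.75 × 42 × 7.875 = 248.1 kip.

φR_n ≈ 248 kip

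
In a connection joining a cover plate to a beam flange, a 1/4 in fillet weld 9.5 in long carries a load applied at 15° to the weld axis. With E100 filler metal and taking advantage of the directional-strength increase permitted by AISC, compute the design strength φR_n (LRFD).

φR_n ≈ 80.5 kips

E100XX → F_EXX = 100 ksi.
t_e = 0.707 × 0.25 = 0.1767 in; A_we = 0.1767 × 9.5 = 1.679 in².
Directional factor: 1.0 + 0.5 sin^1.5(15°) = 1.066.
F_nw = 0.6 × 100 × 1.066 = 63.95 ksi.
φR_n = 0.75 × 63.95 × 1.679 = 80.54 kips.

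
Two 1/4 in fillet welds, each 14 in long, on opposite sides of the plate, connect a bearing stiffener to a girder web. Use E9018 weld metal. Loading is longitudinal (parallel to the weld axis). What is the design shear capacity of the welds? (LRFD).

φR_n ≈ 200 kips

E90XX → F_EXX = 90 ksi.
Effective throat t_e = 0.707 × 0.25 = 0.1767 in.
Total length L = 28 in; A_we = 0.1767 × 28 = 4.949 in².
F_nw = 0.6 F_EXX = 0.6 × 90 = 54 ksi.
φR_n = 0.75 × 54 × 4.949 = 200.4 kips.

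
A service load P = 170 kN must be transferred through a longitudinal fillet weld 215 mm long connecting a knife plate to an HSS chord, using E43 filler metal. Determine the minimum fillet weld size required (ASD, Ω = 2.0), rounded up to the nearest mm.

E43XX → F_EXX = 430 MPa.
Total weld length L = 215 mm.
Required throat t_e = P × Ω / (0.6 F_EXX × L) = 170 × 2.0 / (0.6 × 430 × 215 × 10⁻³) = 6.129 mm.
Required leg w = t_e / 0.707 = 8.67 mm → use 9 mm.

w = 9 mm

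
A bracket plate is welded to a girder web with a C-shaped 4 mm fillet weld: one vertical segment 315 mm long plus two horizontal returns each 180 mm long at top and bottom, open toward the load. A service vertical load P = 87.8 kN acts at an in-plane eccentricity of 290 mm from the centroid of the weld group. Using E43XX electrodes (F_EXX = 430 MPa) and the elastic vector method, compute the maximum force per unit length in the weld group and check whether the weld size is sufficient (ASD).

Total weld length L_w = 675 mm. Treat welds as unit-width lines.
Centroid: x̄ = 2×180×90 / 675 = 48 mm from the vertical weld.
Polar moment about centroid: J = I_x + I_y = [315³/12 + 2×180×157.5²] + [315×48² + 2(180³/12 + 180×42²)] = 13870000 mm³.
Direct shear f_v = P/L_w = 87.8×10³ / 675 = 130.1 N/mm (vertical).
Torsion M = P·e = 87.8×10³ × 290 = 25462000 N·mm.
Critical point at (x, y) = (132, 157.5) from centroid. f_tx = M·y/J = 289.2 N/mm; f_ty = M·x/J = 242.4 N/mm.
Resultant f_max = √[f_tx² + (f_v + f_ty)²] = √[289.2² + (130.1 + 242.4)²] = 471.5 N/mm.
Capacity per unit length: r_n/Ω = (1/2.0) × 0.6 × 430 × (0.707 × 4) = 364.8 N/mm.
471.5 > 364.8 → NOT adequate.

f_max ≈ 472 N/mm; NOT adequate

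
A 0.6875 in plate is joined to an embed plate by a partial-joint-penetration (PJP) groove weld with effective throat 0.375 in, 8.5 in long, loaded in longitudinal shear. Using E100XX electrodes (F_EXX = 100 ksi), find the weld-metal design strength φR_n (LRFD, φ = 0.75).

φR_n ≈ 143 kip

Effective throat (given) t_e = 0.375 in.
A_we = 0.375 × 8.5 = 3.188 in².
F_nw = 0.6 F_EXX = 60 ksi.
φR_n = 0.75 × 60 × 3.188 = 143.4 kip.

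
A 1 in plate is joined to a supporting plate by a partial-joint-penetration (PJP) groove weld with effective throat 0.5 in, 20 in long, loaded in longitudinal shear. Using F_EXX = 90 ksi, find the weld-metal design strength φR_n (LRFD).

Effective throat (given) t_e = 0.5 in.
A_we = 0.5 × 20 = 10 in².
F_nw = 0.6 F_EXX = 54 ksi.
φR_n = 0.75 × 54 × 10 = 405 kip.

φR_n ≈ 405 kip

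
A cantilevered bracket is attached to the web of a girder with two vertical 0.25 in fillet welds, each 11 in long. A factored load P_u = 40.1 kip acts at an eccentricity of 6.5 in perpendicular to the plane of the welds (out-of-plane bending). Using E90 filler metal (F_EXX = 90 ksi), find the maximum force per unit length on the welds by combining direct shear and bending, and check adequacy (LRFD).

L_w = 2 × 11 = 22 in; section modulus (unit throat) S = 2 × L²/6 = 40.33 in².
Direct shear f_v = P/L_w = 40.1/22 = 1.823 kip/in.
Moment M = P × e = 40.1 × 6.5 = 260.65 kip·in; bending f_b = M/S = 6.462 kip/in.
f_max = √(f_v² + f_b²) = √(1.823² + 6.462²) = 6.715 kip/in.
φr_n = 0.75 × 0.6 × 90 × (0.707 × 0.25) = 7.158 kip/in → adequate.

f_max ≈ 6.71 kip/in; adequate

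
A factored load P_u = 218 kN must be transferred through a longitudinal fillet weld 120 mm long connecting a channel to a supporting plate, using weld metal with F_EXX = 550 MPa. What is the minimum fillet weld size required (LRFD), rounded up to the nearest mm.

w = 11 mm

Total weld length L = 120 mm.
Required throat t_e = P_u / (φ × 0.6 F_EXX × L) = 218 / (0.75 × 0.6 × 550 × 120 × 10⁻³) = 7.34 mm.
Required leg w = t_e / 0.707 = 10.38 mm → use 11 mm.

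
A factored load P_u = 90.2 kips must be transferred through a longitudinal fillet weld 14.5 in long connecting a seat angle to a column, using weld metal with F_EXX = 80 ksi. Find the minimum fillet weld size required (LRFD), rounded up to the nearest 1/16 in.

Total weld length L = 14.5 in.
Required throat t_e = P_u / (φ × 0.6 F_EXX × L) = 90.2 / (0.75 × 0.6 × 80 × 14.5) = 0.1728 in.
Required leg w = t_e / 0.707 = 0.2444 in → use 1/4 in.

w = 1/4 in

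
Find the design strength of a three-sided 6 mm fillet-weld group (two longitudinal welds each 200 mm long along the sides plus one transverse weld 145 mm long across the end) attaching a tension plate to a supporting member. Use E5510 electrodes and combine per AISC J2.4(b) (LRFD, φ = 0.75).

E55XX → F_EXX = 550 MPa.
t_e = 0.707 × 6 = 4.242 mm.
R_nwl = 0.6 × 550 × 4.242 × 400 × 10⁻³ = 559.9 kN (longitudinal, 2 welds).
R_nwt = 0.6 × 550 × 4.242 × 145 × 10⁻³ = 203 kN (transverse, base value).
(i) R_nwl + R_nwt = 762.9 kN; (ii) 0.85 R_nwl + 1.5 R_nwt = 780.4 kN.
R_n = max = 780.4 kN [governs: (ii)]; φR_n = 585.3 kN.

φR_n ≈ 585 kN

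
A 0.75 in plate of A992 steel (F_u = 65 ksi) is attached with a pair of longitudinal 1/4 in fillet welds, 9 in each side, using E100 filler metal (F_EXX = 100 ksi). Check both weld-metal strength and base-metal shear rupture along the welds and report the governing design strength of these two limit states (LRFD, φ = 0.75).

t_e = 0.707 × 0.25 = 0.1767 in; L = 18 in.
Weld metal: φR_n = 0.75 × 0.6 × 100 × 0.1767 × 18 = 143.2 kip.
Base metal (shear rupture): φR_n = 0.75 × 0.6 × 65 × 0.75 × 18 = 394.9 kip.
Governing: weld metal.

φR_n ≈ 143 kip (weld metal governs)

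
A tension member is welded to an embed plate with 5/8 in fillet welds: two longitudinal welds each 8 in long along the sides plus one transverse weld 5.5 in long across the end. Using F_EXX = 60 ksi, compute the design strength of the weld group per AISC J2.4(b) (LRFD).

φR_n ≈ 261 kip

t_e = 0.707 × 0.625 = 0.4419 in.
R_nwl = 0.6 × 60 × 0.4419 × 16 = 254.5 kip (longitudinal, 2 welds).
R_nwt = 0.6 × 60 × 0.4419 × 5.5 = 87.49 kip (transverse, base value).
(i) R_nwl + R_nwt = 342 kip; (ii) 0.85 R_nwl + 1.5 R_nwt = 347.6 kip.
R_n = max = 347.6 kip [governs: (ii)]; φR_n = 260.7 kip.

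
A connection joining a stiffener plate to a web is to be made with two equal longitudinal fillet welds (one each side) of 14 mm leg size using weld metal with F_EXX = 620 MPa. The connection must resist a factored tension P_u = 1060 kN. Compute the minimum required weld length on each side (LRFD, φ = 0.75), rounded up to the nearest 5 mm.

L = 195 mm on each side

Throat t_e = 0.707 × 14 = 9.898 mm.
φr_n = 0.75 × 0.6 × 620 × 9.898 × 10⁻³ = 2.762 kN/mm.
L_req = P_u / φr_n = 1060 / 2.762 = 383.8 mm total.
Per side: 383.8 / 2 = 191.9 mm.
Round up → use L = 195 mm on each side.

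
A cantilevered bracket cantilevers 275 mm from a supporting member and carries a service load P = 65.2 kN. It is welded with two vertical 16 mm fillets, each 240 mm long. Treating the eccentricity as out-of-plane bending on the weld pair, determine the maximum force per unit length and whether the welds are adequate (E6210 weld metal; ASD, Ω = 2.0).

f_max ≈ 944 N/mm; adequate

E62XX → F_EXX = 620 MPa.
L_w = 2 × 240 = 480 mm; section modulus (unit throat) S = 2 × L²/6 = 19200 mm².
Direct shear f_v = P/L_w = 65.2×10³/480 = 135.8 N/mm.
Moment M = P × e = 65.2×10³ × 275 = 17930000 N·mm; bending f_b = M/S = 933.9 N/mm.
f_max = √(f_v² + f_b²) = √(135.8² + 933.9²) = 943.7 N/mm.
r_n/Ω = (1/2.0) × 0.6 × 620 × (0.707 × 16) = 2104 N/mm → adequate.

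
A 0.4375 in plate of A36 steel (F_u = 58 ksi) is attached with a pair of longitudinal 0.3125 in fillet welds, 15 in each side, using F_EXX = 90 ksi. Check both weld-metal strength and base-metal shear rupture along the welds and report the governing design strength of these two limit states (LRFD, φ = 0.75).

t_e = 0.707 × 0.3125 = 0.2209 in; L = 30 in.
Weld metal: φR_n = 0.75 × 0.6 × 90 × 0.2209 × 30 = 268.4 kips.
Base metal (shear rupture): φR_n = 0.75 × 0.6 × 58 × 0.4375 × 30 = 342.6 kips.
Governing: weld metal.

φR_n ≈ 268 kips (weld metal governs)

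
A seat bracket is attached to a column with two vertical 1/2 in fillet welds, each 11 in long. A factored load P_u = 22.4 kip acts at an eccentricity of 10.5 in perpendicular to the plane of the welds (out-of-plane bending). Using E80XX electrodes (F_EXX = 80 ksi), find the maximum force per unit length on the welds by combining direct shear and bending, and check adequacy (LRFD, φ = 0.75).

L_w = 2 × 11 = 22 in; section modulus (unit throat) S = 2 × L²/6 = 40.33 in².
Direct shear f_v = P/L_w = 22.4/22 = 1.018 kip/in.
Moment M = P × e = 22.4 × 10.5 = 235.2 kip·in; bending f_b = M/S = 5.831 kip/in.
f_max = √(f_v² + f_b²) = √(1.018² + 5.831²) = 5.92 kip/in.
φr_n = 0.75 × 0.6 × 80 × (0.707 × 0.5) = 12.73 kip/in → adequate.

f_max ≈ 5.92 kip/in; adequate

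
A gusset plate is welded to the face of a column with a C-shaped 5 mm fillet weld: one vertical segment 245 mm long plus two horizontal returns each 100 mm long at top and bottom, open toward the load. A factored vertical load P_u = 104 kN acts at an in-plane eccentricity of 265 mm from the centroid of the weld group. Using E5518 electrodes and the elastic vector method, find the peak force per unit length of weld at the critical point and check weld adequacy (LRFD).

f_max ≈ 1000 N/mm; NOT adequate

E55XX → F_EXX = 550 MPa.
Total weld length L_w = 445 mm. Treat welds as unit-width lines.
Centroid: x̄ = 2×100×50 / 445 = 22.47 mm from the vertical weld.
Polar moment about centroid: J = I_x + I_y = [245³/12 + 2×100×122.5²] + [245×22.47² + 2(100³/12 + 100×27.53²)] = 4669000 mm³.
Direct shear f_v = P/L_w = 104×10³ / 445 = 233.7 N/mm (vertical).
Torsion M = P·e = 104×10³ × 265 = 27560000 N·mm.
Critical point at (x, y) = (77.53, 122.5) from centroid. f_tx = M·y/J = 723.1 N/mm; f_ty = M·x/J = 457.7 N/mm.
Resultant f_max = √[f_tx² + (f_v + f_ty)²] = √[723.1² + (233.7 + 457.7)²] = 1000 N/mm.
Capacity per unit length: φr_n = 0.75 × 0.6 × 550 × (0.707 × 5) = 874.9 N/mm.
1000 > 874.9 → NOT adequate.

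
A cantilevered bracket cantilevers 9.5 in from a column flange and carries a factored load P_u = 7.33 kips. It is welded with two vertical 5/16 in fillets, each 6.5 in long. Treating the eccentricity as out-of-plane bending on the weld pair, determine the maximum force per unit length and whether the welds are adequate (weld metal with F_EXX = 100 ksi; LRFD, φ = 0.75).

f_max ≈ 4.98 kip/in; adequate

L_w = 2 × 6.5 = 13 in; section modulus (unit throat) S = 2 × L²/6 = 14.08 in².
Direct shear f_v = P/L_w = 7.33/13 = 0.5638 kip/in.
Moment M = P × e = 7.33 × 9.5 = 69.635 kip·in; bending f_b = M/S = 4.944 kip/in.
f_max = √(f_v² + f_b²) = √(0.5638² + 4.944²) = 4.977 kip/in.
φr_n = 0.75 × 0.6 × 100 × (0.707 × 0.3125) = 9.942 kip/in → adequate.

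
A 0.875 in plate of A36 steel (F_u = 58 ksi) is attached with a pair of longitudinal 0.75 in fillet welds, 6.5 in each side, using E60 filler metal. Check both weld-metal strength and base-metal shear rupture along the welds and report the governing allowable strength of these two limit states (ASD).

E60XX → F_EXX = 60 ksi.
t_e = 0.707 × 0.75 = 0.5302 in; L = 13 in.
Weld metal: R_n/Ω = (1/2.0) × 0.6 × 60 × 0.5302 × 13 = 124.1 kip.
Base metal (shear rupture): R_n/Ω = (1/2.0) × 0.6 × 58 × 0.875 × 13 = 197.9 kip.
Governing: weld metal.

R_n/Ω ≈ 124 kip (weld metal governs)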